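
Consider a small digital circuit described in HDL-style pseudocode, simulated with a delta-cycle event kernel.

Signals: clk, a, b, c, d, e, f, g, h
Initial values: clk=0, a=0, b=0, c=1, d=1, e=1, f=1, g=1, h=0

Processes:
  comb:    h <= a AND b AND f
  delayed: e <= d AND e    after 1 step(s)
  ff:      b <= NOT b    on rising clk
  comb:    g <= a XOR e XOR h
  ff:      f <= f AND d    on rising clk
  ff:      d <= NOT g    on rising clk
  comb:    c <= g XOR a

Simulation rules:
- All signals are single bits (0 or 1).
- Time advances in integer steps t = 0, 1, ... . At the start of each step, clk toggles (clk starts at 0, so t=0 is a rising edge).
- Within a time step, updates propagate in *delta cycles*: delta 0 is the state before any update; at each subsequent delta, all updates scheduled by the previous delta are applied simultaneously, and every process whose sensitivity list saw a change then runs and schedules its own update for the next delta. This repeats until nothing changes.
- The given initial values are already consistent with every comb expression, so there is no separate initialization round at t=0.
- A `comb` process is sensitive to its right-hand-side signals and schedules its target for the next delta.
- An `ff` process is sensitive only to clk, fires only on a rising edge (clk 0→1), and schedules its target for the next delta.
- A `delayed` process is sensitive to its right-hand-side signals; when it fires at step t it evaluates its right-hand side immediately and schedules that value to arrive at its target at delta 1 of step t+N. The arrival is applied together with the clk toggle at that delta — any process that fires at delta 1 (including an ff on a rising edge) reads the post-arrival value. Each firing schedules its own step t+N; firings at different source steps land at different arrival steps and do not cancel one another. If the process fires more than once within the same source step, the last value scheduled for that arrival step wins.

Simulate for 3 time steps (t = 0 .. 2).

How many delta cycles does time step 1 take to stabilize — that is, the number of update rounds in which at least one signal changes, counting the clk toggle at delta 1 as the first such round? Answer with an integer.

3

t=0 Δ0: f=1 g=1 e=1 c=1 clk=0 b=0 a=0 d=1 h=0
  Δ1: clk:0→1
  Δ2: b:0→1, d:1→0
  (2Δ to stable)
t=1 Δ0: f=1 g=1 e=1 c=1 clk=1 b=1 a=0 d=0 h=0
  Δ1: e:1→0, clk:1→0
  Δ2: g:1→0
  Δ3: c:1→0
  (3Δ to stable)
t=2 Δ0: f=1 g=0 e=0 c=0 clk=0 b=1 a=0 d=0 h=0
  Δ1: clk:0→1
  Δ2: f:1→0, b:1→0, d:0→1
  (2Δ to stable)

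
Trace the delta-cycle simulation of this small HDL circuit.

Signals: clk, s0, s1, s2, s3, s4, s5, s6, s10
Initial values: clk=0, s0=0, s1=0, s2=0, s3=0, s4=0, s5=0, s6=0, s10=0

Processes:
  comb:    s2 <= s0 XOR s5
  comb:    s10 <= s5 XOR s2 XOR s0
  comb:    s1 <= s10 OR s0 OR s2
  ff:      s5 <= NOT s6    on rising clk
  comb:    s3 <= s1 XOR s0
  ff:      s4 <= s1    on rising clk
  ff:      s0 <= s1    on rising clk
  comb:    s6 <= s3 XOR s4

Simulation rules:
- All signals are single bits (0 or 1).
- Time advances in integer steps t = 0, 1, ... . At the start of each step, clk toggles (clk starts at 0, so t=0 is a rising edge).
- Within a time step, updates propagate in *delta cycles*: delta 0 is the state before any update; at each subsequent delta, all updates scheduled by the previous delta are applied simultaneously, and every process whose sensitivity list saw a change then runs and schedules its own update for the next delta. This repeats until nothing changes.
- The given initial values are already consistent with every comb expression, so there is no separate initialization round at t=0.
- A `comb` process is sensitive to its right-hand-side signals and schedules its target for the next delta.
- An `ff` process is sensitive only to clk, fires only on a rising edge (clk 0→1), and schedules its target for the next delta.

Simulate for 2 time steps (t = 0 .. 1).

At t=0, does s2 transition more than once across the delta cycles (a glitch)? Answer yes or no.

[bits: s1,s6,s3,s10,s0,s5,s4,s2,clk]
t=0: Δ0=000000000 Δ1=000000001 Δ2=000001001 Δ3=000101011 Δ4=100001011 Δ5=101001011 Δ6=111001011 | 6Δ
t=1: Δ0=111001011 Δ1=111001010 | 1Δ

no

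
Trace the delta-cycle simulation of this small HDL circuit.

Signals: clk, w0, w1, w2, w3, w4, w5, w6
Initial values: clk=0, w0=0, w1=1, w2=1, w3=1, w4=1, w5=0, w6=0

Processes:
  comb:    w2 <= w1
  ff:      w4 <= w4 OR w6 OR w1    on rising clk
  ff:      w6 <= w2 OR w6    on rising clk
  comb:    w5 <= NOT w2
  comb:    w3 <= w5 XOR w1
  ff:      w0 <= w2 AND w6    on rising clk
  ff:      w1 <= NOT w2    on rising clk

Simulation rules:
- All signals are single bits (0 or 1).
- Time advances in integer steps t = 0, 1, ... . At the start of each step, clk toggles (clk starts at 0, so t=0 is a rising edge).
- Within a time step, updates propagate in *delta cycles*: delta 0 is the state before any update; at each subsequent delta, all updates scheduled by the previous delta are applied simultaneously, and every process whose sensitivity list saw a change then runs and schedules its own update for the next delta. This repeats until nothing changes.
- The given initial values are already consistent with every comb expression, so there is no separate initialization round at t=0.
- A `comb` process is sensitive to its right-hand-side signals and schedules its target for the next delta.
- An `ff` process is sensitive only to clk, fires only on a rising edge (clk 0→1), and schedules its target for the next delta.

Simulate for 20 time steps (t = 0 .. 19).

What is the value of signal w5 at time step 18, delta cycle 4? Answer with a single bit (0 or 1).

t=0 Δ0: w4=1 w5=0 w6=0 w2=1 w0=0 clk=0 w1=1 w3=1
  Δ1: clk:0→1
  Δ2: w6:0→1, w1:1→0
  Δ3: w2:1→0, w3:1→0
  Δ4: w5:0→1
  Δ5: w3:0→1
  (5Δ to stable)
t=1 Δ0: w4=1 w5=1 w6=1 w2=0 w0=0 clk=1 w1=0 w3=1
  Δ1: clk:1→0
  (1Δ to stable)
t=2 Δ0: w4=1 w5=1 w6=1 w2=0 w0=0 clk=0 w1=0 w3=1
  Δ1: clk:0→1
  Δ2: w1:0→1
  Δ3: w2:0→1, w3:1→0
  Δ4: w5:1→0
  Δ5: w3:0→1
  (5Δ to stable)
t=3 Δ0: w4=1 w5=0 w6=1 w2=1 w0=0 clk=1 w1=1 w3=1
  Δ1: clk:1→0
  (1Δ to stable)
t=4 Δ0: w4=1 w5=0 w6=1 w2=1 w0=0 clk=0 w1=1 w3=1
  Δ1: clk:0→1
  Δ2: w0:0→1, w1:1→0
  Δ3: w2:1→0, w3:1→0
  Δ4: w5:0→1
  Δ5: w3:0→1
  (5Δ to stable)
t=5 Δ0: w4=1 w5=1 w6=1 w2=0 w0=1 clk=1 w1=0 w3=1
  Δ1: clk:1→0
  (1Δ to stable)
t=6 Δ0: w4=1 w5=1 w6=1 w2=0 w0=1 clk=0 w1=0 w3=1
  Δ1: clk:0→1
  Δ2: w0:1→0, w1:0→1
  Δ3: w2:0→1, w3:1→0
  Δ4: w5:1→0
  Δ5: w3:0→1
  (5Δ to stable)
t=7 Δ0: w4=1 w5=0 w6=1 w2=1 w0=0 clk=1 w1=1 w3=1
  Δ1: clk:1→0
  (1Δ to stable)
t=8 Δ0: w4=1 w5=0 w6=1 w2=1 w0=0 clk=0 w1=1 w3=1
  Δ1: clk:0→1
  Δ2: w0:0→1, w1:1→0
  Δ3: w2:1→0, w3:1→0
  Δ4: w5:0→1
  Δ5: w3:0→1
  (5Δ to stable)
t=9 Δ0: w4=1 w5=1 w6=1 w2=0 w0=1 clk=1 w1=0 w3=1
  Δ1: clk:1→0
  (1Δ to stable)
t=10 Δ0: w4=1 w5=1 w6=1 w2=0 w0=1 clk=0 w1=0 w3=1
  Δ1: clk:0→1
  Δ2: w0:1→0, w1:0→1
  Δ3: w2:0→1, w3:1→0
  Δ4: w5:1→0
  Δ5: w3:0→1
  (5Δ to stable)
t=11 Δ0: w4=1 w5=0 w6=1 w2=1 w0=0 clk=1 w1=1 w3=1
  Δ1: clk:1→0
  (1Δ to stable)
t=12 Δ0: w4=1 w5=0 w6=1 w2=1 w0=0 clk=0 w1=1 w3=1
  Δ1: clk:0→1
  Δ2: w0:0→1, w1:1→0
  Δ3: w2:1→0, w3:1→0
  Δ4: w5:0→1
  Δ5: w3:0→1
  (5Δ to stable)
t=13 Δ0: w4=1 w5=1 w6=1 w2=0 w0=1 clk=1 w1=0 w3=1
  Δ1: clk:1→0
  (1Δ to stable)
t=14 Δ0: w4=1 w5=1 w6=1 w2=0 w0=1 clk=0 w1=0 w3=1
  Δ1: clk:0→1
  Δ2: w0:1→0, w1:0→1
  Δ3: w2:0→1, w3:1→0
  Δ4: w5:1→0
  Δ5: w3:0→1
  (5Δ to stable)
t=15 Δ0: w4=1 w5=0 w6=1 w2=1 w0=0 clk=1 w1=1 w3=1
  Δ1: clk:1→0
  (1Δ to stable)
t=16 Δ0: w4=1 w5=0 w6=1 w2=1 w0=0 clk=0 w1=1 w3=1
  Δ1: clk:0→1
  Δ2: w0:0→1, w1:1→0
  Δ3: w2:1→0, w3:1→0
  Δ4: w5:0→1
  Δ5: w3:0→1
  (5Δ to stable)
t=17 Δ0: w4=1 w5=1 w6=1 w2=0 w0=1 clk=1 w1=0 w3=1
  Δ1: clk:1→0
  (1Δ to stable)
t=18 Δ0: w4=1 w5=1 w6=1 w2=0 w0=1 clk=0 w1=0 w3=1
  Δ1: clk:0→1
  Δ2: w0:1→0, w1:0→1
  Δ3: w2:0→1, w3:1→0
  Δ4: w5:1→0
  Δ5: w3:0→1
  (5Δ to stable)
t=19 Δ0: w4=1 w5=0 w6=1 w2=1 w0=0 clk=1 w1=1 w3=1
  Δ1: clk:1→0
  (1Δ to stable)

0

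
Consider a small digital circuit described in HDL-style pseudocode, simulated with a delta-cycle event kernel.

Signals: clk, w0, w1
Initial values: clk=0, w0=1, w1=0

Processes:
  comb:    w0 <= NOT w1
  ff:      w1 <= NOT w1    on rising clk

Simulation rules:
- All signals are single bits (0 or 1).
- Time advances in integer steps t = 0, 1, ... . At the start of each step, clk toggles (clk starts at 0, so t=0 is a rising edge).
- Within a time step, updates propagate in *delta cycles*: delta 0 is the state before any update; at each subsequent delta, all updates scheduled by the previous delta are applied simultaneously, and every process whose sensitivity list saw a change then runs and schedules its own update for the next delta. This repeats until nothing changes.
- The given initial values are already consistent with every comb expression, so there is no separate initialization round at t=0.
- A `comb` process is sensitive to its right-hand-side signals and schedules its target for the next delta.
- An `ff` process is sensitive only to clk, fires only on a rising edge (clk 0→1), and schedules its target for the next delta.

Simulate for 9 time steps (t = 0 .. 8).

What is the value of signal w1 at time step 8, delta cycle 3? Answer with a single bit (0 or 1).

1

[bits: clk,w1,w0]
t=0: Δ0=001 Δ1=101 Δ2=111 Δ3=110 | 3Δ
t=1: Δ0=110 Δ1=010 | 1Δ
t=2: Δ0=010 Δ1=110 Δ2=100 Δ3=101 | 3Δ
t=3: Δ0=101 Δ1=001 | 1Δ
t=4: Δ0=001 Δ1=101 Δ2=111 Δ3=110 | 3Δ
t=5: Δ0=110 Δ1=010 | 1Δ
t=6: Δ0=010 Δ1=110 Δ2=100 Δ3=101 | 3Δ
t=7: Δ0=101 Δ1=001 | 1Δ
t=8: Δ0=001 Δ1=101 Δ2=111 Δ3=110 | 3Δ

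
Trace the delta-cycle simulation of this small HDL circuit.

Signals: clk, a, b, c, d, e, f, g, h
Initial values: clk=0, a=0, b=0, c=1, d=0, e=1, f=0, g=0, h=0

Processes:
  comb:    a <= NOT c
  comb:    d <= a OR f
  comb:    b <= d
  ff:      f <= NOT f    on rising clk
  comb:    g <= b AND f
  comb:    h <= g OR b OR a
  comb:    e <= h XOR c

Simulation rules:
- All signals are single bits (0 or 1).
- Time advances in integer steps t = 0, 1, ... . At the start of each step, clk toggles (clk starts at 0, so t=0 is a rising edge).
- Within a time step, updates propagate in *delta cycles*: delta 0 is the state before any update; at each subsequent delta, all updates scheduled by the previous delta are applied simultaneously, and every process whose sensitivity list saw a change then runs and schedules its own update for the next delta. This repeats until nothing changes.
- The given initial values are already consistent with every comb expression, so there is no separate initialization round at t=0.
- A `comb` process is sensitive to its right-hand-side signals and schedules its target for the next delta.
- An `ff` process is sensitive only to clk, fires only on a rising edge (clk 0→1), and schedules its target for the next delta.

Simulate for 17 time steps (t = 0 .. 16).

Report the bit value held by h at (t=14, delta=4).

1

t=0 Δ0: e=1 a=0 h=0 c=1 b=0 g=0 clk=0 d=0 f=0
  Δ1: clk:0→1
  Δ2: f:0→1
  Δ3: d:0→1
  Δ4: b:0→1
  Δ5: h:0→1, g:0→1
  Δ6: e:1→0
  (6Δ to stable)
t=1 Δ0: e=0 a=0 h=1 c=1 b=1 g=1 clk=1 d=1 f=1
  Δ1: clk:1→0
  (1Δ to stable)
t=2 Δ0: e=0 a=0 h=1 c=1 b=1 g=1 clk=0 d=1 f=1
  Δ1: clk:0→1
  Δ2: f:1→0
  Δ3: g:1→0, d:1→0
  Δ4: b:1→0
  Δ5: h:1→0
  Δ6: e:0→1
  (6Δ to stable)
t=3 Δ0: e=1 a=0 h=0 c=1 b=0 g=0 clk=1 d=0 f=0
  Δ1: clk:1→0
  (1Δ to stable)
t=4 Δ0: e=1 a=0 h=0 c=1 b=0 g=0 clk=0 d=0 f=0
  Δ1: clk:0→1
  Δ2: f:0→1
  Δ3: d:0→1
  Δ4: b:0→1
  Δ5: h:0→1, g:0→1
  Δ6: e:1→0
  (6Δ to stable)
t=5 Δ0: e=0 a=0 h=1 c=1 b=1 g=1 clk=1 d=1 f=1
  Δ1: clk:1→0
  (1Δ to stable)
t=6 Δ0: e=0 a=0 h=1 c=1 b=1 g=1 clk=0 d=1 f=1
  Δ1: clk:0→1
  Δ2: f:1→0
  Δ3: g:1→0, d:1→0
  Δ4: b:1→0
  Δ5: h:1→0
  Δ6: e:0→1
  (6Δ to stable)
t=7 Δ0: e=1 a=0 h=0 c=1 b=0 g=0 clk=1 d=0 f=0
  Δ1: clk:1→0
  (1Δ to stable)
t=8 Δ0: e=1 a=0 h=0 c=1 b=0 g=0 clk=0 d=0 f=0
  Δ1: clk:0→1
  Δ2: f:0→1
  Δ3: d:0→1
  Δ4: b:0→1
  Δ5: h:0→1, g:0→1
  Δ6: e:1→0
  (6Δ to stable)
t=9 Δ0: e=0 a=0 h=1 c=1 b=1 g=1 clk=1 d=1 f=1
  Δ1: clk:1→0
  (1Δ to stable)
t=10 Δ0: e=0 a=0 h=1 c=1 b=1 g=1 clk=0 d=1 f=1
  Δ1: clk:0→1
  Δ2: f:1→0
  Δ3: g:1→0, d:1→0
  Δ4: b:1→0
  Δ5: h:1→0
  Δ6: e:0→1
  (6Δ to stable)
t=11 Δ0: e=1 a=0 h=0 c=1 b=0 g=0 clk=1 d=0 f=0
  Δ1: clk:1→0
  (1Δ to stable)
t=12 Δ0: e=1 a=0 h=0 c=1 b=0 g=0 clk=0 d=0 f=0
  Δ1: clk:0→1
  Δ2: f:0→1
  Δ3: d:0→1
  Δ4: b:0→1
  Δ5: h:0→1, g:0→1
  Δ6: e:1→0
  (6Δ to stable)
t=13 Δ0: e=0 a=0 h=1 c=1 b=1 g=1 clk=1 d=1 f=1
  Δ1: clk:1→0
  (1Δ to stable)
t=14 Δ0: e=0 a=0 h=1 c=1 b=1 g=1 clk=0 d=1 f=1
  Δ1: clk:0→1
  Δ2: f:1→0
  Δ3: g:1→0, d:1→0
  Δ4: b:1→0
  Δ5: h:1→0
  Δ6: e:0→1
  (6Δ to stable)
t=15 Δ0: e=1 a=0 h=0 c=1 b=0 g=0 clk=1 d=0 f=0
  Δ1: clk:1→0
  (1Δ to stable)
t=16 Δ0: e=1 a=0 h=0 c=1 b=0 g=0 clk=0 d=0 f=0
  Δ1: clk:0→1
  Δ2: f:0→1
  Δ3: d:0→1
  Δ4: b:0→1
  Δ5: h:0→1, g:0→1
  Δ6: e:1→0
  (6Δ to stable)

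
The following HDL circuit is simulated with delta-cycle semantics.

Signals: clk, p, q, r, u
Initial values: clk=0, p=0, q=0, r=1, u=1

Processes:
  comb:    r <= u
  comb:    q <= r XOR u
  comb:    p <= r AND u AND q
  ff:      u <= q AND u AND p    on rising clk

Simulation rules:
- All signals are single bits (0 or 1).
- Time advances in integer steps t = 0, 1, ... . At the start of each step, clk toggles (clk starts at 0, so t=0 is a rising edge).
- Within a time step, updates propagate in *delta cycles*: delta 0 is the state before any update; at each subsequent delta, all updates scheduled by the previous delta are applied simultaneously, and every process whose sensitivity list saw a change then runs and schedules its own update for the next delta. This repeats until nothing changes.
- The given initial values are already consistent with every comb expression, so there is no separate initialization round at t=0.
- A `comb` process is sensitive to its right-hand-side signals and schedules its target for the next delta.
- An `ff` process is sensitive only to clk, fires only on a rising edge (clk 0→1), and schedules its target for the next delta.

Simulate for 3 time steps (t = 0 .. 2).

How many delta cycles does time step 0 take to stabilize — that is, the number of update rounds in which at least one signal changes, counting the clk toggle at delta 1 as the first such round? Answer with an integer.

t0.Δ0 p=0 u=1 clk=0 q=0 r=1
t0.Δ1 p=0 u=1 clk=1 q=0 r=1
t0.Δ2 p=0 u=0 clk=1 q=0 r=1
t0.Δ3 p=0 u=0 clk=1 q=1 r=0
t0.Δ4 p=0 u=0 clk=1 q=0 r=0
t1.Δ0 p=0 u=0 clk=1 q=0 r=0
t1.Δ1 p=0 u=0 clk=0 q=0 r=0
t2.Δ0 p=0 u=0 clk=0 q=0 r=0
t2.Δ1 p=0 u=0 clk=1 q=0 r=0

4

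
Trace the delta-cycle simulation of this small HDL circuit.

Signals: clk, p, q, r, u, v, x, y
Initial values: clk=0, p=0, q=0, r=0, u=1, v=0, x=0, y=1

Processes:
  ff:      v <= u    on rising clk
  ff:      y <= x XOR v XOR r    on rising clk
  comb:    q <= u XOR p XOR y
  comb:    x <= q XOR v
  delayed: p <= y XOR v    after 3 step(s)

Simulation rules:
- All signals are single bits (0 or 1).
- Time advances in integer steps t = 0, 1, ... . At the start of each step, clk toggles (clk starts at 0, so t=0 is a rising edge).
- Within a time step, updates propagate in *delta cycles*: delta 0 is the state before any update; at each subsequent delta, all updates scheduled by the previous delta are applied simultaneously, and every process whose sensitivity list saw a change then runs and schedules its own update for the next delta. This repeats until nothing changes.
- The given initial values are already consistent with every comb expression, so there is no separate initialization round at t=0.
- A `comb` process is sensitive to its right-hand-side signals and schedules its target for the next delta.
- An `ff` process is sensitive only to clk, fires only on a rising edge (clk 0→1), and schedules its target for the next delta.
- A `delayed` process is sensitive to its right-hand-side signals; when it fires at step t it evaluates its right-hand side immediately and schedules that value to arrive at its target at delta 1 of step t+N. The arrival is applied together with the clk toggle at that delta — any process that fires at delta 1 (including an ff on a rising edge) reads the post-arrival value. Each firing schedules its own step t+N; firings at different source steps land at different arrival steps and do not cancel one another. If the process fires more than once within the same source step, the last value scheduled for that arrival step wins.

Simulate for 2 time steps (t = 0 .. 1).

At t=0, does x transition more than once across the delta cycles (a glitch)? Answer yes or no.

[bits: x,u,y,clk,r,p,v,q]
t=0: Δ0=01100000 Δ1=01110000 Δ2=01010010 Δ3=11010011 Δ4=01010011 | 4Δ
t=1: Δ0=01010011 Δ1=01000011 | 1Δ

yes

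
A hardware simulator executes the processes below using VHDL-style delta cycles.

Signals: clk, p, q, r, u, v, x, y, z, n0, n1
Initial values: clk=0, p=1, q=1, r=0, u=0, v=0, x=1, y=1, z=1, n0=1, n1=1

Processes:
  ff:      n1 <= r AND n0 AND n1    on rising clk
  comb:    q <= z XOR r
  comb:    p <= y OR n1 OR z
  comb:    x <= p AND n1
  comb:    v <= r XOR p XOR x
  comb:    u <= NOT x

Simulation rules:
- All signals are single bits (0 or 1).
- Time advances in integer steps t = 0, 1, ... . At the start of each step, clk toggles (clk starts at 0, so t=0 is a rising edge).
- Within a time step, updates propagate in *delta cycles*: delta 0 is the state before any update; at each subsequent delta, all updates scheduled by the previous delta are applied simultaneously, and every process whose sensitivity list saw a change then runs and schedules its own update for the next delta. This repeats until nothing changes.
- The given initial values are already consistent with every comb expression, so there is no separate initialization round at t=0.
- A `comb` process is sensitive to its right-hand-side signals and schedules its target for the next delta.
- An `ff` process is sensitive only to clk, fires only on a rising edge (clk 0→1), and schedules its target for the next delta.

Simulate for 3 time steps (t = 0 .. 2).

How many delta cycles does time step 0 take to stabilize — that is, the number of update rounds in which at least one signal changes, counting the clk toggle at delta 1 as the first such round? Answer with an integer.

4

t0.Δ0 n1=1 clk=0 r=0 y=1 n0=1 p=1 q=1 u=0 v=0 x=1 z=1
t0.Δ1 n1=1 clk=1 r=0 y=1 n0=1 p=1 q=1 u=0 v=0 x=1 z=1
t0.Δ2 n1=0 clk=1 r=0 y=1 n0=1 p=1 q=1 u=0 v=0 x=1 z=1
t0.Δ3 n1=0 clk=1 r=0 y=1 n0=1 p=1 q=1 u=0 v=0 x=0 z=1
t0.Δ4 n1=0 clk=1 r=0 y=1 n0=1 p=1 q=1 u=1 v=1 x=0 z=1
t1.Δ0 n1=0 clk=1 r=0 y=1 n0=1 p=1 q=1 u=1 v=1 x=0 z=1
t1.Δ1 n1=0 clk=0 r=0 y=1 n0=1 p=1 q=1 u=1 v=1 x=0 z=1
t2.Δ0 n1=0 clk=0 r=0 y=1 n0=1 p=1 q=1 u=1 v=1 x=0 z=1
t2.Δ1 n1=0 clk=1 r=0 y=1 n0=1 p=1 q=1 u=1 v=1 x=0 z=1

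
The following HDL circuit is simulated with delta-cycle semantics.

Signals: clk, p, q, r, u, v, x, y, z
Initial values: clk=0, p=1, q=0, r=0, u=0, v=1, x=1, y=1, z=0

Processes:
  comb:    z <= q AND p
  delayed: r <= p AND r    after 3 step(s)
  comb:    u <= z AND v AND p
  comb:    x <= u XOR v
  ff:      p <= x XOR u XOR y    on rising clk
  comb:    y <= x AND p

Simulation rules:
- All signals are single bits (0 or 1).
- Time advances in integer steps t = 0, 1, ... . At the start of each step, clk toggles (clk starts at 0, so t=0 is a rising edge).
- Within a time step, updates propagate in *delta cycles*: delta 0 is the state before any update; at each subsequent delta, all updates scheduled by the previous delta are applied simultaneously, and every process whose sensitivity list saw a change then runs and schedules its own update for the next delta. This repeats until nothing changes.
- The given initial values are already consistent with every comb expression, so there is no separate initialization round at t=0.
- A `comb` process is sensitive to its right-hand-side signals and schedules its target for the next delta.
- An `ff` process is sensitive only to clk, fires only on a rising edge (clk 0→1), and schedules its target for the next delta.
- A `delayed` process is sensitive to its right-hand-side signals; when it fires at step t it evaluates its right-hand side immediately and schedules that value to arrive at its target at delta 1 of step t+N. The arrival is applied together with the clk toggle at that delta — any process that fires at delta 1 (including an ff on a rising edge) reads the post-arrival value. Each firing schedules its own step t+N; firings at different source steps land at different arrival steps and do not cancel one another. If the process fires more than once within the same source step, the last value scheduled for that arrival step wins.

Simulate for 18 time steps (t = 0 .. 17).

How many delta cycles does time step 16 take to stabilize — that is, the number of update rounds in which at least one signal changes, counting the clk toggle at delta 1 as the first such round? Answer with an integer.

3

t0.Δ0 u=0 clk=0 y=1 q=0 z=0 p=1 r=0 v=1 x=1
t0.Δ1 u=0 clk=1 y=1 q=0 z=0 p=1 r=0 v=1 x=1
t0.Δ2 u=0 clk=1 y=1 q=0 z=0 p=0 r=0 v=1 x=1
t0.Δ3 u=0 clk=1 y=0 q=0 z=0 p=0 r=0 v=1 x=1
t1.Δ0 u=0 clk=1 y=0 q=0 z=0 p=0 r=0 v=1 x=1
t1.Δ1 u=0 clk=0 y=0 q=0 z=0 p=0 r=0 v=1 x=1
t2.Δ0 u=0 clk=0 y=0 q=0 z=0 p=0 r=0 v=1 x=1
t2.Δ1 u=0 clk=1 y=0 q=0 z=0 p=0 r=0 v=1 x=1
t2.Δ2 u=0 clk=1 y=0 q=0 z=0 p=1 r=0 v=1 x=1
t2.Δ3 u=0 clk=1 y=1 q=0 z=0 p=1 r=0 v=1 x=1
t3.Δ0 u=0 clk=1 y=1 q=0 z=0 p=1 r=0 v=1 x=1
t3.Δ1 u=0 clk=0 y=1 q=0 z=0 p=1 r=0 v=1 x=1
t4.Δ0 u=0 clk=0 y=1 q=0 z=0 p=1 r=0 v=1 x=1
t4.Δ1 u=0 clk=1 y=1 q=0 z=0 p=1 r=0 v=1 x=1
t4.Δ2 u=0 clk=1 y=1 q=0 z=0 p=0 r=0 v=1 x=1
t4.Δ3 u=0 clk=1 y=0 q=0 z=0 p=0 r=0 v=1 x=1
t5.Δ0 u=0 clk=1 y=0 q=0 z=0 p=0 r=0 v=1 x=1
t5.Δ1 u=0 clk=0 y=0 q=0 z=0 p=0 r=0 v=1 x=1
t6.Δ0 u=0 clk=0 y=0 q=0 z=0 p=0 r=0 v=1 x=1
t6.Δ1 u=0 clk=1 y=0 q=0 z=0 p=0 r=0 v=1 x=1
t6.Δ2 u=0 clk=1 y=0 q=0 z=0 p=1 r=0 v=1 x=1
t6.Δ3 u=0 clk=1 y=1 q=0 z=0 p=1 r=0 v=1 x=1
t7.Δ0 u=0 clk=1 y=1 q=0 z=0 p=1 r=0 v=1 x=1
t7.Δ1 u=0 clk=0 y=1 q=0 z=0 p=1 r=0 v=1 x=1
t8.Δ0 u=0 clk=0 y=1 q=0 z=0 p=1 r=0 v=1 x=1
t8.Δ1 u=0 clk=1 y=1 q=0 z=0 p=1 r=0 v=1 x=1
t8.Δ2 u=0 clk=1 y=1 q=0 z=0 p=0 r=0 v=1 x=1
t8.Δ3 u=0 clk=1 y=0 q=0 z=0 p=0 r=0 v=1 x=1
t9.Δ0 u=0 clk=1 y=0 q=0 z=0 p=0 r=0 v=1 x=1
t9.Δ1 u=0 clk=0 y=0 q=0 z=0 p=0 r=0 v=1 x=1
t10.Δ0 u=0 clk=0 y=0 q=0 z=0 p=0 r=0 v=1 x=1
t10.Δ1 u=0 clk=1 y=0 q=0 z=0 p=0 r=0 v=1 x=1
t10.Δ2 u=0 clk=1 y=0 q=0 z=0 p=1 r=0 v=1 x=1
t10.Δ3 u=0 clk=1 y=1 q=0 z=0 p=1 r=0 v=1 x=1
t11.Δ0 u=0 clk=1 y=1 q=0 z=0 p=1 r=0 v=1 x=1
t11.Δ1 u=0 clk=0 y=1 q=0 z=0 p=1 r=0 v=1 x=1
t12.Δ0 u=0 clk=0 y=1 q=0 z=0 p=1 r=0 v=1 x=1
t12.Δ1 u=0 clk=1 y=1 q=0 z=0 p=1 r=0 v=1 x=1
t12.Δ2 u=0 clk=1 y=1 q=0 z=0 p=0 r=0 v=1 x=1
t12.Δ3 u=0 clk=1 y=0 q=0 z=0 p=0 r=0 v=1 x=1
t13.Δ0 u=0 clk=1 y=0 q=0 z=0 p=0 r=0 v=1 x=1
t13.Δ1 u=0 clk=0 y=0 q=0 z=0 p=0 r=0 v=1 x=1
t14.Δ0 u=0 clk=0 y=0 q=0 z=0 p=0 r=0 v=1 x=1
t14.Δ1 u=0 clk=1 y=0 q=0 z=0 p=0 r=0 v=1 x=1
t14.Δ2 u=0 clk=1 y=0 q=0 z=0 p=1 r=0 v=1 x=1
t14.Δ3 u=0 clk=1 y=1 q=0 z=0 p=1 r=0 v=1 x=1
t15.Δ0 u=0 clk=1 y=1 q=0 z=0 p=1 r=0 v=1 x=1
t15.Δ1 u=0 clk=0 y=1 q=0 z=0 p=1 r=0 v=1 x=1
t16.Δ0 u=0 clk=0 y=1 q=0 z=0 p=1 r=0 v=1 x=1
t16.Δ1 u=0 clk=1 y=1 q=0 z=0 p=1 r=0 v=1 x=1
t16.Δ2 u=0 clk=1 y=1 q=0 z=0 p=0 r=0 v=1 x=1
t16.Δ3 u=0 clk=1 y=0 q=0 z=0 p=0 r=0 v=1 x=1
t17.Δ0 u=0 clk=1 y=0 q=0 z=0 p=0 r=0 v=1 x=1
t17.Δ1 u=0 clk=0 y=0 q=0 z=0 p=0 r=0 v=1 x=1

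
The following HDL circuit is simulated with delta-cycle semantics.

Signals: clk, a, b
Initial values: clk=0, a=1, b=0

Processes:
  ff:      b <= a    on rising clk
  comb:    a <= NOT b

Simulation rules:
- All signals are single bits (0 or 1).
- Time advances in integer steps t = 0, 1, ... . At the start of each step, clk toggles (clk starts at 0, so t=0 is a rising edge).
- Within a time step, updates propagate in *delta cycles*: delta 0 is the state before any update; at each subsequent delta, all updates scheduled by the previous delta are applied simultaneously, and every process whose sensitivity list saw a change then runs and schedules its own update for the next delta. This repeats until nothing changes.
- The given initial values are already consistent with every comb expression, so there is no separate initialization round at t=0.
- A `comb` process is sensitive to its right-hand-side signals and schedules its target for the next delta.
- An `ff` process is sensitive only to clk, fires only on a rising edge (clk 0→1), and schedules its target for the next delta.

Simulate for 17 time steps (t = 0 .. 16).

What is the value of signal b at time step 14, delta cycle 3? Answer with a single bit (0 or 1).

t=0 Δ0: clk=0 a=1 b=0
  Δ1: clk:0→1
  Δ2: b:0→1
  Δ3: a:1→0
  (3Δ to stable)
t=1 Δ0: clk=1 a=0 b=1
  Δ1: clk:1→0
  (1Δ to stable)
t=2 Δ0: clk=0 a=0 b=1
  Δ1: clk:0→1
  Δ2: b:1→0
  Δ3: a:0→1
  (3Δ to stable)
t=3 Δ0: clk=1 a=1 b=0
  Δ1: clk:1→0
  (1Δ to stable)
t=4 Δ0: clk=0 a=1 b=0
  Δ1: clk:0→1
  Δ2: b:0→1
  Δ3: a:1→0
  (3Δ to stable)
t=5 Δ0: clk=1 a=0 b=1
  Δ1: clk:1→0
  (1Δ to stable)
t=6 Δ0: clk=0 a=0 b=1
  Δ1: clk:0→1
  Δ2: b:1→0
  Δ3: a:0→1
  (3Δ to stable)
t=7 Δ0: clk=1 a=1 b=0
  Δ1: clk:1→0
  (1Δ to stable)
t=8 Δ0: clk=0 a=1 b=0
  Δ1: clk:0→1
  Δ2: b:0→1
  Δ3: a:1→0
  (3Δ to stable)
t=9 Δ0: clk=1 a=0 b=1
  Δ1: clk:1→0
  (1Δ to stable)
t=10 Δ0: clk=0 a=0 b=1
  Δ1: clk:0→1
  Δ2: b:1→0
  Δ3: a:0→1
  (3Δ to stable)
t=11 Δ0: clk=1 a=1 b=0
  Δ1: clk:1→0
  (1Δ to stable)
t=12 Δ0: clk=0 a=1 b=0
  Δ1: clk:0→1
  Δ2: b:0→1
  Δ3: a:1→0
  (3Δ to stable)
t=13 Δ0: clk=1 a=0 b=1
  Δ1: clk:1→0
  (1Δ to stable)
t=14 Δ0: clk=0 a=0 b=1
  Δ1: clk:0→1
  Δ2: b:1→0
  Δ3: a:0→1
  (3Δ to stable)
t=15 Δ0: clk=1 a=1 b=0
  Δ1: clk:1→0
  (1Δ to stable)
t=16 Δ0: clk=0 a=1 b=0
  Δ1: clk:0→1
  Δ2: b:0→1
  Δ3: a:1→0
  (3Δ to stable)

0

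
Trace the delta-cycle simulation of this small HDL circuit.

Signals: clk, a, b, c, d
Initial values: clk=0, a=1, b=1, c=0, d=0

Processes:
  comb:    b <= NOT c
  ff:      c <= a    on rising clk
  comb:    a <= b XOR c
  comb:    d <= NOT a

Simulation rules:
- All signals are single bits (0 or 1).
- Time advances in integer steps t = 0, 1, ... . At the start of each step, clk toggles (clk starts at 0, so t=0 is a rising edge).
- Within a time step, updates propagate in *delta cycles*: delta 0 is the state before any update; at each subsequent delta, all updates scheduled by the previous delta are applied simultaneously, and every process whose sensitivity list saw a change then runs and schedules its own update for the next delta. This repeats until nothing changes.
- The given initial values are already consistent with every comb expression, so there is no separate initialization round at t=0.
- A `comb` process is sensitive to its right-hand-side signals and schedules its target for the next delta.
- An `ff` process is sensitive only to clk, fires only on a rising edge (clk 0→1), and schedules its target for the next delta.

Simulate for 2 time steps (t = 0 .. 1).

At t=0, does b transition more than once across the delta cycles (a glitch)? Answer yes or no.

no

[bits: d,b,clk,c,a]
t=0: Δ0=01001 Δ1=01101 Δ2=01111 Δ3=00110 Δ4=10111 Δ5=00111 | 5Δ
t=1: Δ0=00111 Δ1=00011 | 1Δ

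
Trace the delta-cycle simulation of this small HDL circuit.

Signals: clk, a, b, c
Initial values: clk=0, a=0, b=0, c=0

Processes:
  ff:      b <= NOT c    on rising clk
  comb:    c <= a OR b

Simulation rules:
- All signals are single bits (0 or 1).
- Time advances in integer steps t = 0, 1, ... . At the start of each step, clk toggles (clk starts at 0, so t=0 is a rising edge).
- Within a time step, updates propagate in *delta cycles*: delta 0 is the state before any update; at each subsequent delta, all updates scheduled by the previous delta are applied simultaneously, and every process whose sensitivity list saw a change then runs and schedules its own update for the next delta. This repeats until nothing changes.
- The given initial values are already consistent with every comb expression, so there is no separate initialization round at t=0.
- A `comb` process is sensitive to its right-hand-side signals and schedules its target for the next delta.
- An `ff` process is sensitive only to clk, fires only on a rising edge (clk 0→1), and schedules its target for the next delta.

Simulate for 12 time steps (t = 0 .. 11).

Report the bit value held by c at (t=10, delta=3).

0

[bits: a,clk,c,b]
t=0: Δ0=0000 Δ1=0100 Δ2=0101 Δ3=0111 | 3Δ
t=1: Δ0=0111 Δ1=0011 | 1Δ
t=2: Δ0=0011 Δ1=0111 Δ2=0110 Δ3=0100 | 3Δ
t=3: Δ0=0100 Δ1=0000 | 1Δ
t=4: Δ0=0000 Δ1=0100 Δ2=0101 Δ3=0111 | 3Δ
t=5: Δ0=0111 Δ1=0011 | 1Δ
t=6: Δ0=0011 Δ1=0111 Δ2=0110 Δ3=0100 | 3Δ
t=7: Δ0=0100 Δ1=0000 | 1Δ
t=8: Δ0=0000 Δ1=0100 Δ2=0101 Δ3=0111 | 3Δ
t=9: Δ0=0111 Δ1=0011 | 1Δ
t=10: Δ0=0011 Δ1=0111 Δ2=0110 Δ3=0100 | 3Δ
t=11: Δ0=0100 Δ1=0000 | 1Δ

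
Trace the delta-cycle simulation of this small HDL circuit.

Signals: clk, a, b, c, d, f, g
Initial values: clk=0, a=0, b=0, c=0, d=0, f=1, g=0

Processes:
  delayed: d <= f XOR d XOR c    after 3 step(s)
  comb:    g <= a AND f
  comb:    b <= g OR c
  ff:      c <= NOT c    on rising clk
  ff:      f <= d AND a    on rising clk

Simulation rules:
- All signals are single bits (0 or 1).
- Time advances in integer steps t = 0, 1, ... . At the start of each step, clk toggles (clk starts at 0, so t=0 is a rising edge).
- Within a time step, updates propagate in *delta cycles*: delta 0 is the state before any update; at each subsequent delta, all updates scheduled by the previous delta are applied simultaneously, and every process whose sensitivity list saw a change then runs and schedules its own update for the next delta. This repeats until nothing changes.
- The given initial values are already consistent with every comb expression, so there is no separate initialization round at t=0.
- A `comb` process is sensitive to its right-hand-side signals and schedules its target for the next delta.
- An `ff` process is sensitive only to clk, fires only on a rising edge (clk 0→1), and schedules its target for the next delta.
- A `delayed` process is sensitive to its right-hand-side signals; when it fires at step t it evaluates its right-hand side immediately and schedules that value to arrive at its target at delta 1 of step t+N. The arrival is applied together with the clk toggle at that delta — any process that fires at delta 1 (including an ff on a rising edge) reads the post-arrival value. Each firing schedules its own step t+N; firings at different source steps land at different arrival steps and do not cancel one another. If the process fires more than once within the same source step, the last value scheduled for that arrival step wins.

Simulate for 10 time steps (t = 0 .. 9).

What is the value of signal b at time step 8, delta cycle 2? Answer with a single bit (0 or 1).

0

t=0 Δ0: d=0 clk=0 g=0 f=1 c=0 b=0 a=0
  Δ1: clk:0→1
  Δ2: f:1→0, c:0→1
  Δ3: b:0→1
  (3Δ to stable)
t=1 Δ0: d=0 clk=1 g=0 f=0 c=1 b=1 a=0
  Δ1: clk:1→0
  (1Δ to stable)
t=2 Δ0: d=0 clk=0 g=0 f=0 c=1 b=1 a=0
  Δ1: clk:0→1
  Δ2: c:1→0
  Δ3: b:1→0
  (3Δ to stable)
t=3 Δ0: d=0 clk=1 g=0 f=0 c=0 b=0 a=0
  Δ1: d:0→1, clk:1→0
  (1Δ to stable)
t=4 Δ0: d=1 clk=0 g=0 f=0 c=0 b=0 a=0
  Δ1: clk:0→1
  Δ2: c:0→1
  Δ3: b:0→1
  (3Δ to stable)
t=5 Δ0: d=1 clk=1 g=0 f=0 c=1 b=1 a=0
  Δ1: d:1→0, clk:1→0
  (1Δ to stable)
t=6 Δ0: d=0 clk=0 g=0 f=0 c=1 b=1 a=0
  Δ1: d:0→1, clk:0→1
  Δ2: c:1→0
  Δ3: b:1→0
  (3Δ to stable)
t=7 Δ0: d=1 clk=1 g=0 f=0 c=0 b=0 a=0
  Δ1: d:1→0, clk:1→0
  (1Δ to stable)
t=8 Δ0: d=0 clk=0 g=0 f=0 c=0 b=0 a=0
  Δ1: d:0→1, clk:0→1
  Δ2: c:0→1
  Δ3: b:0→1
  (3Δ to stable)
t=9 Δ0: d=1 clk=1 g=0 f=0 c=1 b=1 a=0
  Δ1: clk:1→0
  (1Δ to stable)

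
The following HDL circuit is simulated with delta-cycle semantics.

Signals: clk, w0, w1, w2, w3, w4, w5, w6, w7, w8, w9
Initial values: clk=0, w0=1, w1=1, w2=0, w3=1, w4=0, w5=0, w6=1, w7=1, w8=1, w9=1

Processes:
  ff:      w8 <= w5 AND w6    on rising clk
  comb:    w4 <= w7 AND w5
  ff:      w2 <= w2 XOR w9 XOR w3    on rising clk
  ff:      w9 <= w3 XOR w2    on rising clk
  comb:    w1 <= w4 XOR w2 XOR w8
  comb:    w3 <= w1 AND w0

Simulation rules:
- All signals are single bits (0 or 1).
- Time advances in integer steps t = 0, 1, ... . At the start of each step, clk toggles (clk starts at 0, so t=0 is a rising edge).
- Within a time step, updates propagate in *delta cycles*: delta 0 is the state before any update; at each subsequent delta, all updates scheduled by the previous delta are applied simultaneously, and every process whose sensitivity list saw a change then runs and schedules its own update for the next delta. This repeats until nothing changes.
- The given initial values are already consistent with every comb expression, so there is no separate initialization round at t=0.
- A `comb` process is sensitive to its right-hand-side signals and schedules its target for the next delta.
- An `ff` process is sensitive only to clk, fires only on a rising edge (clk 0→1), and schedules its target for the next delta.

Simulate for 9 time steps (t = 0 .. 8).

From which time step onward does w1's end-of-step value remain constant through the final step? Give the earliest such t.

4

t=0 Δ0: w8=1 w2=0 w5=0 clk=0 w4=0 w9=1 w6=1 w7=1 w0=1 w1=1 w3=1
  Δ1: clk:0→1
  Δ2: w8:1→0
  Δ3: w1:1→0
  Δ4: w3:1→0
  (4Δ to stable)
t=1 Δ0: w8=0 w2=0 w5=0 clk=1 w4=0 w9=1 w6=1 w7=1 w0=1 w1=0 w3=0
  Δ1: clk:1→0
  (1Δ to stable)
t=2 Δ0: w8=0 w2=0 w5=0 clk=0 w4=0 w9=1 w6=1 w7=1 w0=1 w1=0 w3=0
  Δ1: clk:0→1
  Δ2: w2:0→1, w9:1→0
  Δ3: w1:0→1
  Δ4: w3:0→1
  (4Δ to stable)
t=3 Δ0: w8=0 w2=1 w5=0 clk=1 w4=0 w9=0 w6=1 w7=1 w0=1 w1=1 w3=1
  Δ1: clk:1→0
  (1Δ to stable)
t=4 Δ0: w8=0 w2=1 w5=0 clk=0 w4=0 w9=0 w6=1 w7=1 w0=1 w1=1 w3=1
  Δ1: clk:0→1
  Δ2: w2:1→0
  Δ3: w1:1→0
  Δ4: w3:1→0
  (4Δ to stable)
t=5 Δ0: w8=0 w2=0 w5=0 clk=1 w4=0 w9=0 w6=1 w7=1 w0=1 w1=0 w3=0
  Δ1: clk:1→0
  (1Δ to stable)
t=6 Δ0: w8=0 w2=0 w5=0 clk=0 w4=0 w9=0 w6=1 w7=1 w0=1 w1=0 w3=0
  Δ1: clk:0→1
  (1Δ to stable)
t=7 Δ0: w8=0 w2=0 w5=0 clk=1 w4=0 w9=0 w6=1 w7=1 w0=1 w1=0 w3=0
  Δ1: clk:1→0
  (1Δ to stable)
t=8 Δ0: w8=0 w2=0 w5=0 clk=0 w4=0 w9=0 w6=1 w7=1 w0=1 w1=0 w3=0
  Δ1: clk:0→1
  (1Δ to stable)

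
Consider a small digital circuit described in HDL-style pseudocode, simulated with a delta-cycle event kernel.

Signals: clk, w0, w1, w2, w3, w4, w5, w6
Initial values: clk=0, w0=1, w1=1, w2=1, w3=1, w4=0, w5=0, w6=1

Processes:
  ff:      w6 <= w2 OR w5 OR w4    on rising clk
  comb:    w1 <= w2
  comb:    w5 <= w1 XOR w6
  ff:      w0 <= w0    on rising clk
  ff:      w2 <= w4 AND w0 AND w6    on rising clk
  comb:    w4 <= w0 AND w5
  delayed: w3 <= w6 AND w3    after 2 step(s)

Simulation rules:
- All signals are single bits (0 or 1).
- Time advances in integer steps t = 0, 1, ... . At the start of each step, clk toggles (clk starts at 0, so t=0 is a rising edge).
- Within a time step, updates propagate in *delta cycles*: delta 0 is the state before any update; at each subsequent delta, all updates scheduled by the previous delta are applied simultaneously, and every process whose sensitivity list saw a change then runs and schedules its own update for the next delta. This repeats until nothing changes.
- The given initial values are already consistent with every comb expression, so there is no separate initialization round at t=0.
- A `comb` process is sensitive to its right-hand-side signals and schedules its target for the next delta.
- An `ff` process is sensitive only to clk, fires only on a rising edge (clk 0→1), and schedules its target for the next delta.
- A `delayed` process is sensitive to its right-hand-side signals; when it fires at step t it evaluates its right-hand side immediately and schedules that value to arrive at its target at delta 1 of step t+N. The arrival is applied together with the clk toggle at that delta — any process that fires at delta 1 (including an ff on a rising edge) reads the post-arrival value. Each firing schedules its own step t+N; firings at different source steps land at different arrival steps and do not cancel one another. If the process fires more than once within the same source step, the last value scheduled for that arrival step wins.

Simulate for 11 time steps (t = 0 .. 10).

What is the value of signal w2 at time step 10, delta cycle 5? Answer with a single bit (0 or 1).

t=0 Δ0: w0=1 w6=1 w5=0 w3=1 clk=0 w4=0 w1=1 w2=1
  Δ1: clk:0→1
  Δ2: w2:1→0
  Δ3: w1:1→0
  Δ4: w5:0→1
  Δ5: w4:0→1
  (5Δ to stable)
t=1 Δ0: w0=1 w6=1 w5=1 w3=1 clk=1 w4=1 w1=0 w2=0
  Δ1: clk:1→0
  (1Δ to stable)
t=2 Δ0: w0=1 w6=1 w5=1 w3=1 clk=0 w4=1 w1=0 w2=0
  Δ1: clk:0→1
  Δ2: w2:0→1
  Δ3: w1:0→1
  Δ4: w5:1→0
  Δ5: w4:1→0
  (5Δ to stable)
t=3 Δ0: w0=1 w6=1 w5=0 w3=1 clk=1 w4=0 w1=1 w2=1
  Δ1: clk:1→0
  (1Δ to stable)
t=4 Δ0: w0=1 w6=1 w5=0 w3=1 clk=0 w4=0 w1=1 w2=1
  Δ1: clk:0→1
  Δ2: w2:1→0
  Δ3: w1:1→0
  Δ4: w5:0→1
  Δ5: w4:0→1
  (5Δ to stable)
t=5 Δ0: w0=1 w6=1 w5=1 w3=1 clk=1 w4=1 w1=0 w2=0
  Δ1: clk:1→0
  (1Δ to stable)
t=6 Δ0: w0=1 w6=1 w5=1 w3=1 clk=0 w4=1 w1=0 w2=0
  Δ1: clk:0→1
  Δ2: w2:0→1
  Δ3: w1:0→1
  Δ4: w5:1→0
  Δ5: w4:1→0
  (5Δ to stable)
t=7 Δ0: w0=1 w6=1 w5=0 w3=1 clk=1 w4=0 w1=1 w2=1
  Δ1: clk:1→0
  (1Δ to stable)
t=8 Δ0: w0=1 w6=1 w5=0 w3=1 clk=0 w4=0 w1=1 w2=1
  Δ1: clk:0→1
  Δ2: w2:1→0
  Δ3: w1:1→0
  Δ4: w5:0→1
  Δ5: w4:0→1
  (5Δ to stable)
t=9 Δ0: w0=1 w6=1 w5=1 w3=1 clk=1 w4=1 w1=0 w2=0
  Δ1: clk:1→0
  (1Δ to stable)
t=10 Δ0: w0=1 w6=1 w5=1 w3=1 clk=0 w4=1 w1=0 w2=0
  Δ1: clk:0→1
  Δ2: w2:0→1
  Δ3: w1:0→1
  Δ4: w5:1→0
  Δ5: w4:1→0
  (5Δ to stable)

1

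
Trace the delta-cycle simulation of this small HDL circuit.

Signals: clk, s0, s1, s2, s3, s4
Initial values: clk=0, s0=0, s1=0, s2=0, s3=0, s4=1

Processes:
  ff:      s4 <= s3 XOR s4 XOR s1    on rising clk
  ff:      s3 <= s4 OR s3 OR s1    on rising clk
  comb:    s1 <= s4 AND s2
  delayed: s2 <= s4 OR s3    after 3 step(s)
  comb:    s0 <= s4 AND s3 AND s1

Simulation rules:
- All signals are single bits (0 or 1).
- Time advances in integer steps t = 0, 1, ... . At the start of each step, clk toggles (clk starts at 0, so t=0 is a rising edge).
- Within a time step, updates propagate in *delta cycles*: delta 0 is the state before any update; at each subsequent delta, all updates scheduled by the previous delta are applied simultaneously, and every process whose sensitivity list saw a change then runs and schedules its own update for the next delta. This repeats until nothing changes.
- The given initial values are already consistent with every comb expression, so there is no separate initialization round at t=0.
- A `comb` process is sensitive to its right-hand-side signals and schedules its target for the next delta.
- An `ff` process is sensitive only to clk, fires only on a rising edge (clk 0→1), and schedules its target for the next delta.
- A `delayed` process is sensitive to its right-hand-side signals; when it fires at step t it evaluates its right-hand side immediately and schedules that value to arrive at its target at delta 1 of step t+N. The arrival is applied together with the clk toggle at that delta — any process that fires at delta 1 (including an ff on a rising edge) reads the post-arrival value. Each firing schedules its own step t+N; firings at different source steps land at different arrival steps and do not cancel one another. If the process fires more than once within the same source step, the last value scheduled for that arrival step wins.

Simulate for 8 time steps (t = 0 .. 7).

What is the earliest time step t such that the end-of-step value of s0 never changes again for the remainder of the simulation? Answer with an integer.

t0.Δ0 s0=0 s4=1 s2=0 s1=0 s3=0 clk=0
t0.Δ1 s0=0 s4=1 s2=0 s1=0 s3=0 clk=1
t0.Δ2 s0=0 s4=1 s2=0 s1=0 s3=1 clk=1
t1.Δ0 s0=0 s4=1 s2=0 s1=0 s3=1 clk=1
t1.Δ1 s0=0 s4=1 s2=0 s1=0 s3=1 clk=0
t2.Δ0 s0=0 s4=1 s2=0 s1=0 s3=1 clk=0
t2.Δ1 s0=0 s4=1 s2=0 s1=0 s3=1 clk=1
t2.Δ2 s0=0 s4=0 s2=0 s1=0 s3=1 clk=1
t3.Δ0 s0=0 s4=0 s2=0 s1=0 s3=1 clk=1
t3.Δ1 s0=0 s4=0 s2=1 s1=0 s3=1 clk=0
t4.Δ0 s0=0 s4=0 s2=1 s1=0 s3=1 clk=0
t4.Δ1 s0=0 s4=0 s2=1 s1=0 s3=1 clk=1
t4.Δ2 s0=0 s4=1 s2=1 s1=0 s3=1 clk=1
t4.Δ3 s0=0 s4=1 s2=1 s1=1 s3=1 clk=1
t4.Δ4 s0=1 s4=1 s2=1 s1=1 s3=1 clk=1
t5.Δ0 s0=1 s4=1 s2=1 s1=1 s3=1 clk=1
t5.Δ1 s0=1 s4=1 s2=1 s1=1 s3=1 clk=0
t6.Δ0 s0=1 s4=1 s2=1 s1=1 s3=1 clk=0
t6.Δ1 s0=1 s4=1 s2=1 s1=1 s3=1 clk=1
t7.Δ0 s0=1 s4=1 s2=1 s1=1 s3=1 clk=1
t7.Δ1 s0=1 s4=1 s2=1 s1=1 s3=1 clk=0

4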